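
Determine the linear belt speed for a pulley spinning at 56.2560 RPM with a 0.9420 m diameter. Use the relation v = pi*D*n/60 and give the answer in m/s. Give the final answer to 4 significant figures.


v = pi * 0.9420 * 56.2560 / 60
v = 2.775 m/s


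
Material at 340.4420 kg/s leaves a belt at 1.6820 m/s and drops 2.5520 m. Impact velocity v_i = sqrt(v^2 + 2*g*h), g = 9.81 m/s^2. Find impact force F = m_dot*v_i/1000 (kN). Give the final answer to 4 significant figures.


v_i = sqrt(1.6820^2 + 2*9.81*2.5520) = 7.27319 m/s
F = 340.4420 * 7.27319 / 1000
F = 2.476 kN


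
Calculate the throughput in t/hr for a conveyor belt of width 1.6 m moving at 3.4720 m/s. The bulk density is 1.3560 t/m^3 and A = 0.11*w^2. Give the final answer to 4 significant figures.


A = 0.11 * 1.6^2 = 0.2816 m^2
C = 0.2816 * 3.4720 * 1.3560 * 3600
C = 4773 t/hr


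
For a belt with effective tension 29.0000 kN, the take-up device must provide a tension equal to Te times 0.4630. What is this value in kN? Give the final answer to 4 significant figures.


T_tu = 29.0000 * 0.4630
T_tu = 13.43 kN


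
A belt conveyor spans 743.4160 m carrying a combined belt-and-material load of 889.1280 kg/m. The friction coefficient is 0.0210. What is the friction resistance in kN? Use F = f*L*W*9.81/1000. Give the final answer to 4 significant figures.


F = 0.0210 * 743.4160 * 889.1280 * 9.81 / 1000
F = 136.2 kN


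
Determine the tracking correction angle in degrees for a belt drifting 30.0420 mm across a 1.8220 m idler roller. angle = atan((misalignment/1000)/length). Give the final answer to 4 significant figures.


misalign_m = 30.0420 / 1000 = 0.030042 m
angle = atan(0.030042 / 1.8220)
angle = 0.9446 deg


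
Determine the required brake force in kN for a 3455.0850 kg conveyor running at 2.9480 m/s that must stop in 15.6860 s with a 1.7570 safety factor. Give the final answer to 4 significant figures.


F = 3455.0850 * 2.9480 / 15.6860 * 1.7570 / 1000
F = 1.141 kN


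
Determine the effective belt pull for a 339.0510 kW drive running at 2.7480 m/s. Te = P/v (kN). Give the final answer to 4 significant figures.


Te = P / v = 339.0510 / 2.7480
Te = 123.4 kN


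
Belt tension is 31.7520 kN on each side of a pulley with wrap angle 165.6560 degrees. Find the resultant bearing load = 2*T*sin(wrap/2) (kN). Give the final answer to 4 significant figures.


F = 2 * 31.7520 * sin(165.6560/2 deg)
F = 63.01 kN


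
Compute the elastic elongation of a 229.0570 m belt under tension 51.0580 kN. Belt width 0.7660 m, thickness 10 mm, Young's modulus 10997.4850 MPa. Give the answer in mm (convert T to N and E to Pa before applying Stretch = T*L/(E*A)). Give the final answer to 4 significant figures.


A = 0.7660 * 0.01 = 0.00766 m^2
Stretch = 51.0580*1000 * 229.0570 / (10997.4850e6 * 0.00766) * 1000
Stretch = 138.8 mm


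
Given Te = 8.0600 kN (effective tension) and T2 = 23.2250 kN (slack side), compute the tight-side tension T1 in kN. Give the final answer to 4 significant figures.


T1 = Te + T2 = 8.0600 + 23.2250
T1 = 31.29 kN


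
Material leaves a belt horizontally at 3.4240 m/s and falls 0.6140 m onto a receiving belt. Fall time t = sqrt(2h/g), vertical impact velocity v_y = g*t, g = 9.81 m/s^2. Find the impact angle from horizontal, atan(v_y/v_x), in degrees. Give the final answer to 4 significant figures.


t = sqrt(2*0.6140/9.81) = 0.353806 s
v_y = 9.81 * 0.353806 = 3.47084 m/s
angle = atan(3.47084 / 3.4240) = 45.39 deg


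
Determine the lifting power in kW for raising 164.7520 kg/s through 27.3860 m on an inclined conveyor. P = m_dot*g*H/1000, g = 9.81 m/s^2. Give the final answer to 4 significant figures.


P = 164.7520 * 9.81 * 27.3860 / 1000
P = 44.26 kW


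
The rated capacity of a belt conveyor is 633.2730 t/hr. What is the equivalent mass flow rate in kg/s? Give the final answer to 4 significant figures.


m_dot = 633.2730 * 1000 / 3600
m_dot = 175.9 kg/s


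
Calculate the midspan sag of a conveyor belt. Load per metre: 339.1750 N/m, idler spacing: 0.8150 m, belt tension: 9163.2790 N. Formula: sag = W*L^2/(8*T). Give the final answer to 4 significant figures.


sag = 339.1750 * 0.8150^2 / (8 * 9163.2790)
sag = 0.003073 m


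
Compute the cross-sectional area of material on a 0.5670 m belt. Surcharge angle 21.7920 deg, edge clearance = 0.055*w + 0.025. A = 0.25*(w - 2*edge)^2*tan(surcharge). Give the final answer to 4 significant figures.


edge = 0.055*0.5670 + 0.025 = 0.056185 m
ew = 0.5670 - 2*0.056185 = 0.45463 m
A = 0.25 * 0.45463^2 * tan(21.7920 deg)
A = 0.02066 m^2


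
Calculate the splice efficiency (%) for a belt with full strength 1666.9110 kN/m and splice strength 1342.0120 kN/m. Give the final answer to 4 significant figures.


Eff = 1342.0120 / 1666.9110 * 100
Eff = 80.51 %


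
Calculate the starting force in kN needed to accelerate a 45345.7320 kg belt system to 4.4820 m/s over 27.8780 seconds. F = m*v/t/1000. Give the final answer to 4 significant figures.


F = 45345.7320 * 4.4820 / 27.8780 / 1000
F = 7.290 kN


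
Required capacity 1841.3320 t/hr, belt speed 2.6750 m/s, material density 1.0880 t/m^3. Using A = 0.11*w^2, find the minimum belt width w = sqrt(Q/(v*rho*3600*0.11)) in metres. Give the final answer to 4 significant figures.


A_req = 1841.3320 / (2.6750 * 1.0880 * 3600) = 0.175743 m^2
w = sqrt(0.175743 / 0.11)
w = 1.264 m


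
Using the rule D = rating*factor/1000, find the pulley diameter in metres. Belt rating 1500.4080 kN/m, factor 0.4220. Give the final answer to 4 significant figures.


D = 1500.4080 * 0.4220 / 1000
D = 0.6332 m


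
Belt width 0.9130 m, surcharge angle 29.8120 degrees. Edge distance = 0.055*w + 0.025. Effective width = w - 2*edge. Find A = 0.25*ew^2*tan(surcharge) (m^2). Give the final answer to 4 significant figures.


edge = 0.055*0.9130 + 0.025 = 0.075215 m
ew = 0.9130 - 2*0.075215 = 0.76257 m
A = 0.25 * 0.76257^2 * tan(29.8120 deg)
A = 0.08330 m^2


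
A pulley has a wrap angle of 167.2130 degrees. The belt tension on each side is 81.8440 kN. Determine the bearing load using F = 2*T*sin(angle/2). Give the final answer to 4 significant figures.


F = 2 * 81.8440 * sin(167.2130/2 deg)
F = 162.7 kN


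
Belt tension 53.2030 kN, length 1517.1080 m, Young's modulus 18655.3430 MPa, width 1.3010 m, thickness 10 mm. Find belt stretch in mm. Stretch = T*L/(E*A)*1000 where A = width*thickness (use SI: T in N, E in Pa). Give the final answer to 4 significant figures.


A = 1.3010 * 0.01 = 0.01301 m^2
Stretch = 53.2030*1000 * 1517.1080 / (18655.3430e6 * 0.01301) * 1000
Stretch = 332.6 mm


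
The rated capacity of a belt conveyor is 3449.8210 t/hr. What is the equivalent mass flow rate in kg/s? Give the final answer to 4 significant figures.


m_dot = 3449.8210 * 1000 / 3600
m_dot = 958.3 kg/s


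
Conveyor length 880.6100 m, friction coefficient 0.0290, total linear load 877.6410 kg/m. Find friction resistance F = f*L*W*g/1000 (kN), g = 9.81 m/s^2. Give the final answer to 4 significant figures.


F = 0.0290 * 880.6100 * 877.6410 * 9.81 / 1000
F = 219.9 kN


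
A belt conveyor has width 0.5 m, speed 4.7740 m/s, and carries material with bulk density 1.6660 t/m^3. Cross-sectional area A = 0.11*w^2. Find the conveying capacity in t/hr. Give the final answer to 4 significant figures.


A = 0.11 * 0.5^2 = 0.0275 m^2
C = 0.0275 * 4.7740 * 1.6660 * 3600
C = 787.4 t/hr


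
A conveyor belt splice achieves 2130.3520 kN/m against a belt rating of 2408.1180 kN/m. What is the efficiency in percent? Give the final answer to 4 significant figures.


Eff = 2130.3520 / 2408.1180 * 100
Eff = 88.47 %


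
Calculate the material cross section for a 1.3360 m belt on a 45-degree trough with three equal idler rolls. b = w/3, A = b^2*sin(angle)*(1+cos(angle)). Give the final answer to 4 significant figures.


b = 1.3360/3 = 0.445333 m
A = 0.445333^2 * sin(45 deg) * (1 + cos(45 deg))
A = 0.2394 m^2


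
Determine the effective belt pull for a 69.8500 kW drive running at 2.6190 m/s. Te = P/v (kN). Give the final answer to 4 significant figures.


Te = P / v = 69.8500 / 2.6190
Te = 26.67 kN


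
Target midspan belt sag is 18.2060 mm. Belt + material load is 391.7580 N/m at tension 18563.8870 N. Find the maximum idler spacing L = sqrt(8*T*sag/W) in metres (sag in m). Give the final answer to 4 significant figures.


sag = 18.2060/1000 = 0.018206 m
L = sqrt(8 * 18563.8870 * 0.018206 / 391.7580)
L = 2.627 m


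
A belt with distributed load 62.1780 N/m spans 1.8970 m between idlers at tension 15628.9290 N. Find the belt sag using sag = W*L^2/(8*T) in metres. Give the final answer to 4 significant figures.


sag = 62.1780 * 1.8970^2 / (8 * 15628.9290)
sag = 0.001790 m


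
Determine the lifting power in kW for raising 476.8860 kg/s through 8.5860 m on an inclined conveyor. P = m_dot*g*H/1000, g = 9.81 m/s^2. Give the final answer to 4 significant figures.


P = 476.8860 * 9.81 * 8.5860 / 1000
P = 40.17 kW


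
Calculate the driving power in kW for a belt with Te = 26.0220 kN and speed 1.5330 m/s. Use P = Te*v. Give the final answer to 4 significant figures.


P = Te * v = 26.0220 * 1.5330
P = 39.89 kW


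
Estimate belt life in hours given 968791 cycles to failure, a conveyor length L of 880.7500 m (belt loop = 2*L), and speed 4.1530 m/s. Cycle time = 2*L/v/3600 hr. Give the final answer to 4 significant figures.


cycle_time = 2 * 880.7500 / 4.1530 / 3600 = 0.11782 hr
life = 968791 * 0.11782 = 114100 hours


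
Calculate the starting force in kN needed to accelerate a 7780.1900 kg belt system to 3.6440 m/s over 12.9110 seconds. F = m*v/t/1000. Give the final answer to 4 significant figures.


F = 7780.1900 * 3.6440 / 12.9110 / 1000
F = 2.196 kN


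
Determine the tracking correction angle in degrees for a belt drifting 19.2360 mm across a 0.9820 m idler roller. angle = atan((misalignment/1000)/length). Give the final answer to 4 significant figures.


misalign_m = 19.2360 / 1000 = 0.019236 m
angle = atan(0.019236 / 0.9820)
angle = 1.122 deg


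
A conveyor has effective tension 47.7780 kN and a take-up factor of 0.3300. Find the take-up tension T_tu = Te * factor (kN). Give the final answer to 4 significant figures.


T_tu = 47.7780 * 0.3300
T_tu = 15.77 kN


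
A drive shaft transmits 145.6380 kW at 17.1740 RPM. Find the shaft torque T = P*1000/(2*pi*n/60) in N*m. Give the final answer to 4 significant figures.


omega = 2*pi*17.1740/60 = 1.79846 rad/s
T = 145.6380*1000 / 1.79846
T = 80980 N*m


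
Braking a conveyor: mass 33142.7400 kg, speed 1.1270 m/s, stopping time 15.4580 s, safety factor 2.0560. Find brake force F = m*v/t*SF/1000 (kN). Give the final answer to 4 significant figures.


F = 33142.7400 * 1.1270 / 15.4580 * 2.0560 / 1000
F = 4.968 kN


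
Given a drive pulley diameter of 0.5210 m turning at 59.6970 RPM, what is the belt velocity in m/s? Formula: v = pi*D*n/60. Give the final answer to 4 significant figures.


v = pi * 0.5210 * 59.6970 / 60
v = 1.629 m/s


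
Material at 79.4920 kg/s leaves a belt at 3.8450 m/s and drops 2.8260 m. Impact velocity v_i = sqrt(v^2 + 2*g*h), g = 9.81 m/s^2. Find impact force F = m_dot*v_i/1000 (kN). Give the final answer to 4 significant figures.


v_i = sqrt(3.8450^2 + 2*9.81*2.8260) = 8.38034 m/s
F = 79.4920 * 8.38034 / 1000
F = 0.6662 kN


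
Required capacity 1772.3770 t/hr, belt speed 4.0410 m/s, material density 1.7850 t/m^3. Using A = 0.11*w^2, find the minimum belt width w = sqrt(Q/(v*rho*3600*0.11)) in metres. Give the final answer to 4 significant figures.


A_req = 1772.3770 / (4.0410 * 1.7850 * 3600) = 0.0682538 m^2
w = sqrt(0.0682538 / 0.11)
w = 0.7877 m


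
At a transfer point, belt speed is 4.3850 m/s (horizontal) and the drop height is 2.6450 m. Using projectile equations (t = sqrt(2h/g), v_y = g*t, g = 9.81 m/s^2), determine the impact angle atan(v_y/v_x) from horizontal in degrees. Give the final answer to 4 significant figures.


t = sqrt(2*2.6450/9.81) = 0.734333 s
v_y = 9.81 * 0.734333 = 7.20381 m/s
angle = atan(7.20381 / 4.3850) = 58.67 deg


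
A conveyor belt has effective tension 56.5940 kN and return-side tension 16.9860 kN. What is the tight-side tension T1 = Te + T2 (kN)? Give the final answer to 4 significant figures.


T1 = Te + T2 = 56.5940 + 16.9860
T1 = 73.58 kN


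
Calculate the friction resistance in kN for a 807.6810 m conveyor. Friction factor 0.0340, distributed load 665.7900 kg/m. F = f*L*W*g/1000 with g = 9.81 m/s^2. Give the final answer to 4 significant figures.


F = 0.0340 * 807.6810 * 665.7900 * 9.81 / 1000
F = 179.4 kN


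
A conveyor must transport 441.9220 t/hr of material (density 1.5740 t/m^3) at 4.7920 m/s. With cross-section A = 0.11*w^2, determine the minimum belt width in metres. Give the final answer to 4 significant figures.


A_req = 441.9220 / (4.7920 * 1.5740 * 3600) = 0.016275 m^2
w = sqrt(0.016275 / 0.11)
w = 0.3846 m


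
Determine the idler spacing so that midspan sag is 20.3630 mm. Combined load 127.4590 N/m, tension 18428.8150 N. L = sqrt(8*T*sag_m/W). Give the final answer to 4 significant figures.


sag = 20.3630/1000 = 0.020363 m
L = sqrt(8 * 18428.8150 * 0.020363 / 127.4590)
L = 4.853 m


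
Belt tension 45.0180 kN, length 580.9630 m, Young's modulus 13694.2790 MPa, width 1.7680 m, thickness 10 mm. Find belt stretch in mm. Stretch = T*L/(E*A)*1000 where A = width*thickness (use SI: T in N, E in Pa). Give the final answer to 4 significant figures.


A = 1.7680 * 0.01 = 0.01768 m^2
Stretch = 45.0180*1000 * 580.9630 / (13694.2790e6 * 0.01768) * 1000
Stretch = 108.0 mm


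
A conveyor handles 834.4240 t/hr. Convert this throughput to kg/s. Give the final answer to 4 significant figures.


m_dot = 834.4240 * 1000 / 3600
m_dot = 231.8 kg/s


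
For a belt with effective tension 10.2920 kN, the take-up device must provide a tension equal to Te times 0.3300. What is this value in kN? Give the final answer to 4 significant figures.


T_tu = 10.2920 * 0.3300
T_tu = 3.396 kN


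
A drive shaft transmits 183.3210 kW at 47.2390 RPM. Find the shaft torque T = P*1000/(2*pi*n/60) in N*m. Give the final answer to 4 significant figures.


omega = 2*pi*47.2390/60 = 4.94686 rad/s
T = 183.3210*1000 / 4.94686
T = 37060 N*m


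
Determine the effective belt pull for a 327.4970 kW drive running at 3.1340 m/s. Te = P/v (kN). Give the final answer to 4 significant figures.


Te = P / v = 327.4970 / 3.1340
Te = 104.5 kN


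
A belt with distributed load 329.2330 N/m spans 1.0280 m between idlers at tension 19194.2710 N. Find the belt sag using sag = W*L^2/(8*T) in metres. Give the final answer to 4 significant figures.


sag = 329.2330 * 1.0280^2 / (8 * 19194.2710)
sag = 0.002266 m


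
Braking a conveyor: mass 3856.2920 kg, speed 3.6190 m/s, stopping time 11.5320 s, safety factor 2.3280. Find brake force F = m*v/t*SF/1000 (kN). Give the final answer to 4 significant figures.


F = 3856.2920 * 3.6190 / 11.5320 * 2.3280 / 1000
F = 2.817 kN


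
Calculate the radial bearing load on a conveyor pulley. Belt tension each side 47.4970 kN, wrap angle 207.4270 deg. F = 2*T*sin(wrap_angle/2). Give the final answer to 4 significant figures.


F = 2 * 47.4970 * sin(207.4270/2 deg)
F = 92.29 kN


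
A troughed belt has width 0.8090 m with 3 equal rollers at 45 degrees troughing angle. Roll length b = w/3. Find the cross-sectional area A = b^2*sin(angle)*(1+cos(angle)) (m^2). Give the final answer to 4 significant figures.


b = 0.8090/3 = 0.269667 m
A = 0.269667^2 * sin(45 deg) * (1 + cos(45 deg))
A = 0.08778 m^2


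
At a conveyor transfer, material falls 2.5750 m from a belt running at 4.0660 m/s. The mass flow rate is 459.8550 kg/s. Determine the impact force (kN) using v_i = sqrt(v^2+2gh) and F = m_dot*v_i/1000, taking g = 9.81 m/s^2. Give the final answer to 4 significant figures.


v_i = sqrt(4.0660^2 + 2*9.81*2.5750) = 8.18864 m/s
F = 459.8550 * 8.18864 / 1000
F = 3.766 kN


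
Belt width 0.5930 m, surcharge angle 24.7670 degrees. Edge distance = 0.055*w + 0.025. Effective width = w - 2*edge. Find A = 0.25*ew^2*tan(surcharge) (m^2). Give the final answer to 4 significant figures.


edge = 0.055*0.5930 + 0.025 = 0.057615 m
ew = 0.5930 - 2*0.057615 = 0.47777 m
A = 0.25 * 0.47777^2 * tan(24.7670 deg)
A = 0.02633 m^2


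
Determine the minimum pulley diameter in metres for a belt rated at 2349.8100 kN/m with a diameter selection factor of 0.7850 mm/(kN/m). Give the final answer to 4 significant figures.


D = 2349.8100 * 0.7850 / 1000
D = 1.845 m


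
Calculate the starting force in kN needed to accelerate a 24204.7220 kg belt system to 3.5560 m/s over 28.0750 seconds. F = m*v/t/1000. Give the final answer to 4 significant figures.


F = 24204.7220 * 3.5560 / 28.0750 / 1000
F = 3.066 kN


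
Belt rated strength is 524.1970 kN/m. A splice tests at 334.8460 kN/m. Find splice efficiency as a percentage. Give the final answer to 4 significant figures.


Eff = 334.8460 / 524.1970 * 100
Eff = 63.88 %


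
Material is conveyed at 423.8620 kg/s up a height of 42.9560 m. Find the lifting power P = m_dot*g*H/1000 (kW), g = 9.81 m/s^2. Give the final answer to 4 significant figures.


P = 423.8620 * 9.81 * 42.9560 / 1000
P = 178.6 kW


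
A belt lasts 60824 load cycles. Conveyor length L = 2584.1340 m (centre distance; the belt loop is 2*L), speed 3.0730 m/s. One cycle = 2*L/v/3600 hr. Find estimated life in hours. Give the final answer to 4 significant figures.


cycle_time = 2 * 2584.1340 / 3.0730 / 3600 = 0.467175 hr
life = 60824 * 0.467175 = 28420 hours


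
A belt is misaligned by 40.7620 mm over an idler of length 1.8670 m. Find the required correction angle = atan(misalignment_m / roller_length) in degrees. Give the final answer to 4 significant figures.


misalign_m = 40.7620 / 1000 = 0.040762 m
angle = atan(0.040762 / 1.8670)
angle = 1.251 deg


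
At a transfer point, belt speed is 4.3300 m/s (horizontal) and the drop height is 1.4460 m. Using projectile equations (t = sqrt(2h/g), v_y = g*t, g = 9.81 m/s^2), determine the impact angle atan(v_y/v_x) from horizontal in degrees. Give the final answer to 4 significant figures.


t = sqrt(2*1.4460/9.81) = 0.542956 s
v_y = 9.81 * 0.542956 = 5.3264 m/s
angle = atan(5.3264 / 4.3300) = 50.89 deg


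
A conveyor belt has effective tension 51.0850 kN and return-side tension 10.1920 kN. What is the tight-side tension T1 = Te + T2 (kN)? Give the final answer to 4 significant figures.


T1 = Te + T2 = 51.0850 + 10.1920
T1 = 61.28 kN


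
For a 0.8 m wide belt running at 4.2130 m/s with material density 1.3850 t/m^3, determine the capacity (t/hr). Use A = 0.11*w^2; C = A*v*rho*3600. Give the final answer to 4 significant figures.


A = 0.11 * 0.8^2 = 0.0704 m^2
C = 0.0704 * 4.2130 * 1.3850 * 3600
C = 1479 t/hr


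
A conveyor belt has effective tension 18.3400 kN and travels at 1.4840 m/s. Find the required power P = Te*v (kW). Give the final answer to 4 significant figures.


P = Te * v = 18.3400 * 1.4840
P = 27.22 kW


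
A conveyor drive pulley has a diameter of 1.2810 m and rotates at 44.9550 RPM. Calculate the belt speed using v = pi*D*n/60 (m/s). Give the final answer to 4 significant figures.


v = pi * 1.2810 * 44.9550 / 60
v = 3.015 m/s


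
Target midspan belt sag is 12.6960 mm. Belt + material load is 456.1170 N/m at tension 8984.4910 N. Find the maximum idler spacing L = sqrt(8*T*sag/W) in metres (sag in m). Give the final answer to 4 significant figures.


sag = 12.6960/1000 = 0.012696 m
L = sqrt(8 * 8984.4910 * 0.012696 / 456.1170)
L = 1.414 m


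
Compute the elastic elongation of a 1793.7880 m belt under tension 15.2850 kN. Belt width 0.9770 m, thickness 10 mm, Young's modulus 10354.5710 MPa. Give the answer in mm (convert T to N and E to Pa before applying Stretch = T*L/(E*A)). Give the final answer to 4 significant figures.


A = 0.9770 * 0.01 = 0.00977 m^2
Stretch = 15.2850*1000 * 1793.7880 / (10354.5710e6 * 0.00977) * 1000
Stretch = 271.0 mm


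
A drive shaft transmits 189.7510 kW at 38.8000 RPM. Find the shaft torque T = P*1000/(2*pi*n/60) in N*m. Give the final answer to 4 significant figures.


omega = 2*pi*38.8000/60 = 4.06313 rad/s
T = 189.7510*1000 / 4.06313
T = 46700 N*m


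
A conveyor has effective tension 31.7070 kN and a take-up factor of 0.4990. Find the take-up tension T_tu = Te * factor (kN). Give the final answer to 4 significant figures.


T_tu = 31.7070 * 0.4990
T_tu = 15.82 kN


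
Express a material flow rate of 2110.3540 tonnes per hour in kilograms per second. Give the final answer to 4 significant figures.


m_dot = 2110.3540 * 1000 / 3600
m_dot = 586.2 kg/s


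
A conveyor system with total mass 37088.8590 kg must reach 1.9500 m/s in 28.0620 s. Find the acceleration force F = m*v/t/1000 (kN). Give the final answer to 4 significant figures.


F = 37088.8590 * 1.9500 / 28.0620 / 1000
F = 2.577 kN


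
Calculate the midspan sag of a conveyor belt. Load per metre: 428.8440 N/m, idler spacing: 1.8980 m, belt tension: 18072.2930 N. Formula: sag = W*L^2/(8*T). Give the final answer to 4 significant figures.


sag = 428.8440 * 1.8980^2 / (8 * 18072.2930)
sag = 0.01069 m


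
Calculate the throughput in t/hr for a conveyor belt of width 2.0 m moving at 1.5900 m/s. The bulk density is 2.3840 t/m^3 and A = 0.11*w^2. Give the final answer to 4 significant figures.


A = 0.11 * 2.0^2 = 0.44 m^2
C = 0.44 * 1.5900 * 2.3840 * 3600
C = 6004 t/hr


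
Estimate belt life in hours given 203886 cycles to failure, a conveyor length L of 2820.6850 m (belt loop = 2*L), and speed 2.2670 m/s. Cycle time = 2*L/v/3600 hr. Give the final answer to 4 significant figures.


cycle_time = 2 * 2820.6850 / 2.2670 / 3600 = 0.691243 hr
life = 203886 * 0.691243 = 140900 hours


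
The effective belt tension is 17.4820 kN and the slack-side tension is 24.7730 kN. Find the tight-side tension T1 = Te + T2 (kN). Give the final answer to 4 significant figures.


T1 = Te + T2 = 17.4820 + 24.7730
T1 = 42.25 kN


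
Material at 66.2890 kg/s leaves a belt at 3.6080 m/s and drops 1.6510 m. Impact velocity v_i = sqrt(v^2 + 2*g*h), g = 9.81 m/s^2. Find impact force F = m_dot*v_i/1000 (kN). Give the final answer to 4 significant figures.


v_i = sqrt(3.6080^2 + 2*9.81*1.6510) = 6.73872 m/s
F = 66.2890 * 6.73872 / 1000
F = 0.4467 kN


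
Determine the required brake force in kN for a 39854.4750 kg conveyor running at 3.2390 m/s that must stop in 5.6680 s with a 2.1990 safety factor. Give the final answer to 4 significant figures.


F = 39854.4750 * 3.2390 / 5.6680 * 2.1990 / 1000
F = 50.08 kN


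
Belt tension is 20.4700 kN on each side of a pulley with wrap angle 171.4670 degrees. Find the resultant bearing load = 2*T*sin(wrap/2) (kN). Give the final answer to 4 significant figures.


F = 2 * 20.4700 * sin(171.4670/2 deg)
F = 40.83 kN


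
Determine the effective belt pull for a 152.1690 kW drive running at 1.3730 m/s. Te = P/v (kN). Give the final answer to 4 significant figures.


Te = P / v = 152.1690 / 1.3730
Te = 110.8 kN


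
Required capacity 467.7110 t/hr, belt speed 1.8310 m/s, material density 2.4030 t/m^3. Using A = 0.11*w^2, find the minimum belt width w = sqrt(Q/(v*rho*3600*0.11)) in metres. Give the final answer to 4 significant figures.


A_req = 467.7110 / (1.8310 * 2.4030 * 3600) = 0.0295279 m^2
w = sqrt(0.0295279 / 0.11)
w = 0.5181 m


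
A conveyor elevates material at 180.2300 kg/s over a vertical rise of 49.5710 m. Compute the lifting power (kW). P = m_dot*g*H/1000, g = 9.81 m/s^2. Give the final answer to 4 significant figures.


P = 180.2300 * 9.81 * 49.5710 / 1000
P = 87.64 kW


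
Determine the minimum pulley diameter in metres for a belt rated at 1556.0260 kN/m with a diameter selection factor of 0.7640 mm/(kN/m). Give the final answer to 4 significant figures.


D = 1556.0260 * 0.7640 / 1000
D = 1.189 m


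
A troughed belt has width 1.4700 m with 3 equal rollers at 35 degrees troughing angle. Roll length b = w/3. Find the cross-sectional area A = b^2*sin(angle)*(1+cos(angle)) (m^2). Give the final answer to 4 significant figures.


b = 1.4700/3 = 0.49 m
A = 0.49^2 * sin(35 deg) * (1 + cos(35 deg))
A = 0.2505 m^2


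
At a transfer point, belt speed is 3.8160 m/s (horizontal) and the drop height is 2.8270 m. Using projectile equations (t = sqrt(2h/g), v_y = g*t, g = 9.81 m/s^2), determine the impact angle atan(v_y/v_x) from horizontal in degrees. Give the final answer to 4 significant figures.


t = sqrt(2*2.8270/9.81) = 0.759178 s
v_y = 9.81 * 0.759178 = 7.44754 m/s
angle = atan(7.44754 / 3.8160) = 62.87 deg


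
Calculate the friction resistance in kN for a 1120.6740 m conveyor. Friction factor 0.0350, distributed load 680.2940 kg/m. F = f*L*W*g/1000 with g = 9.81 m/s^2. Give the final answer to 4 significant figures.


F = 0.0350 * 1120.6740 * 680.2940 * 9.81 / 1000
F = 261.8 kN


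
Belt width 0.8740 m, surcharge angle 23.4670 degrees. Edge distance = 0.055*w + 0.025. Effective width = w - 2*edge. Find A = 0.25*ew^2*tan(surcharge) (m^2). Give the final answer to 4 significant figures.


edge = 0.055*0.8740 + 0.025 = 0.07307 m
ew = 0.8740 - 2*0.07307 = 0.72786 m
A = 0.25 * 0.72786^2 * tan(23.4670 deg)
A = 0.05750 m^2


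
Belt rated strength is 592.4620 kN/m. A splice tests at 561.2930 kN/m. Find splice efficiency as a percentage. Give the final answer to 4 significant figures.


Eff = 561.2930 / 592.4620 * 100
Eff = 94.74 %


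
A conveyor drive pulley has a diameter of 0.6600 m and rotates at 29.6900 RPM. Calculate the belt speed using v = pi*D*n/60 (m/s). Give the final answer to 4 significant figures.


v = pi * 0.6600 * 29.6900 / 60
v = 1.026 m/s


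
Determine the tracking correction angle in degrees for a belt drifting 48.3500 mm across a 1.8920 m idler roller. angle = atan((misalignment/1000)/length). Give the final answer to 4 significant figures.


misalign_m = 48.3500 / 1000 = 0.048350 m
angle = atan(0.048350 / 1.8920)
angle = 1.464 deg


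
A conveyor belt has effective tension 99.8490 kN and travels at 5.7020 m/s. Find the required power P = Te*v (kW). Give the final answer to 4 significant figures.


P = Te * v = 99.8490 * 5.7020
P = 569.3 kW


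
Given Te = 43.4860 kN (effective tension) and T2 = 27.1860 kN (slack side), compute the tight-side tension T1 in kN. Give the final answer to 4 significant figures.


T1 = Te + T2 = 43.4860 + 27.1860
T1 = 70.67 kN


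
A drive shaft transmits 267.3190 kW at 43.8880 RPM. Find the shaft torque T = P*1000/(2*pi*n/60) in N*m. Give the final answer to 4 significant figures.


omega = 2*pi*43.8880/60 = 4.59594 rad/s
T = 267.3190*1000 / 4.59594
T = 58160 N*m


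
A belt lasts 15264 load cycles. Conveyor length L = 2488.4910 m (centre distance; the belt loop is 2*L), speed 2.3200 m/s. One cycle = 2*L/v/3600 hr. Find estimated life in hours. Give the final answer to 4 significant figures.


cycle_time = 2 * 2488.4910 / 2.3200 / 3600 = 0.595903 hr
life = 15264 * 0.595903 = 9096 hours


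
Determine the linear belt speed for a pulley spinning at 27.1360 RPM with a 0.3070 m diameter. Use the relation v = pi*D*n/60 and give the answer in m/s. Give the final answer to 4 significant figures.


v = pi * 0.3070 * 27.1360 / 60
v = 0.4362 m/s


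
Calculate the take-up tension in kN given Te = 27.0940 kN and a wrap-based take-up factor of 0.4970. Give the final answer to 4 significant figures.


T_tu = 27.0940 * 0.4970
T_tu = 13.47 kN


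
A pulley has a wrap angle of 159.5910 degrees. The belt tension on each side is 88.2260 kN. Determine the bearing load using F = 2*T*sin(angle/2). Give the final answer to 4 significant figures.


F = 2 * 88.2260 * sin(159.5910/2 deg)
F = 173.7 kN


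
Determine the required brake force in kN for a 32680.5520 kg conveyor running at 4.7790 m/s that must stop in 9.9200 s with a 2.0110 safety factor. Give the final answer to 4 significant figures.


F = 32680.5520 * 4.7790 / 9.9200 * 2.0110 / 1000
F = 31.66 kN


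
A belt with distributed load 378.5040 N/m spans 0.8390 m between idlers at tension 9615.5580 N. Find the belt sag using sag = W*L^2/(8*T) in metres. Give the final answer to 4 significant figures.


sag = 378.5040 * 0.8390^2 / (8 * 9615.5580)
sag = 0.003464 m


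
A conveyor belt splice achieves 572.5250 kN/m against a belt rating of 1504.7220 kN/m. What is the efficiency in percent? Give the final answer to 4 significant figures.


Eff = 572.5250 / 1504.7220 * 100
Eff = 38.05 %


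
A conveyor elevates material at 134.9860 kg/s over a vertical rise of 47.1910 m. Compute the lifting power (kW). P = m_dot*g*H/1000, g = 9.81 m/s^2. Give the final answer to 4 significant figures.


P = 134.9860 * 9.81 * 47.1910 / 1000
P = 62.49 kW


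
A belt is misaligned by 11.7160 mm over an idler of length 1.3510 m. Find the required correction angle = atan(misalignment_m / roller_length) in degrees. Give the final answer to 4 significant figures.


misalign_m = 11.7160 / 1000 = 0.011716 m
angle = atan(0.011716 / 1.3510)
angle = 0.4969 deg


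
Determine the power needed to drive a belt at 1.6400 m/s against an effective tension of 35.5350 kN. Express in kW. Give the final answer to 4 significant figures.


P = Te * v = 35.5350 * 1.6400
P = 58.28 kW


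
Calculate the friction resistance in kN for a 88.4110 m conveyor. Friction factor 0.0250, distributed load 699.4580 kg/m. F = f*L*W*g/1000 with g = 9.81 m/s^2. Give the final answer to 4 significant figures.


F = 0.0250 * 88.4110 * 699.4580 * 9.81 / 1000
F = 15.17 kN


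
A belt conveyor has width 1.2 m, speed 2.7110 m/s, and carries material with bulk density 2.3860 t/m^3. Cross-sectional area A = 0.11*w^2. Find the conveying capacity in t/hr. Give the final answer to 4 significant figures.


A = 0.11 * 1.2^2 = 0.1584 m^2
C = 0.1584 * 2.7110 * 2.3860 * 3600
C = 3689 t/hr


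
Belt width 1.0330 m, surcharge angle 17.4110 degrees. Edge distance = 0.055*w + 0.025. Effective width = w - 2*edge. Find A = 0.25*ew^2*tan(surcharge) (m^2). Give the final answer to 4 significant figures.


edge = 0.055*1.0330 + 0.025 = 0.081815 m
ew = 1.0330 - 2*0.081815 = 0.86937 m
A = 0.25 * 0.86937^2 * tan(17.4110 deg)
A = 0.05925 m^2


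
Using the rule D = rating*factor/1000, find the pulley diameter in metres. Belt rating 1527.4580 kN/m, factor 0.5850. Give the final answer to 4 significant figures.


D = 1527.4580 * 0.5850 / 1000
D = 0.8936 m


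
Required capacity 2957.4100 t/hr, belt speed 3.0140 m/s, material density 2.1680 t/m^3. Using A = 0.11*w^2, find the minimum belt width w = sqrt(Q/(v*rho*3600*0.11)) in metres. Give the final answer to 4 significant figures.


A_req = 2957.4100 / (3.0140 * 2.1680 * 3600) = 0.125721 m^2
w = sqrt(0.125721 / 0.11)
w = 1.069 m


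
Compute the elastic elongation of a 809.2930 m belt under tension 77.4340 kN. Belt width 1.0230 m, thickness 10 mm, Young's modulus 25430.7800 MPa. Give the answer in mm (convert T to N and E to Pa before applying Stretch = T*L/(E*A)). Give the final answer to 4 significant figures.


A = 1.0230 * 0.01 = 0.01023 m^2
Stretch = 77.4340*1000 * 809.2930 / (25430.7800e6 * 0.01023) * 1000
Stretch = 240.9 mm


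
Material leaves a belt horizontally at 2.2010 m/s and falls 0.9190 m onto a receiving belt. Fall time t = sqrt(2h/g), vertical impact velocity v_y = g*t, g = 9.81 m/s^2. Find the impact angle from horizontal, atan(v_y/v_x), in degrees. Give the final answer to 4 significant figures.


t = sqrt(2*0.9190/9.81) = 0.432851 s
v_y = 9.81 * 0.432851 = 4.24627 m/s
angle = atan(4.24627 / 2.2010) = 62.60 deg


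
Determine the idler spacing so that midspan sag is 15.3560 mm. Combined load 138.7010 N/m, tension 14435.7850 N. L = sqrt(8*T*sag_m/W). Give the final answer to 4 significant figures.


sag = 15.3560/1000 = 0.015356 m
L = sqrt(8 * 14435.7850 * 0.015356 / 138.7010)
L = 3.576 m


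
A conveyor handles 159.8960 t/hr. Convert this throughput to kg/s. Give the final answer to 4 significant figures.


m_dot = 159.8960 * 1000 / 3600
m_dot = 44.42 kg/s


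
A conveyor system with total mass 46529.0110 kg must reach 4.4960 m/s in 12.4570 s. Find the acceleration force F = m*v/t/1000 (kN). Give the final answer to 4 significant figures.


F = 46529.0110 * 4.4960 / 12.4570 / 1000
F = 16.79 kN


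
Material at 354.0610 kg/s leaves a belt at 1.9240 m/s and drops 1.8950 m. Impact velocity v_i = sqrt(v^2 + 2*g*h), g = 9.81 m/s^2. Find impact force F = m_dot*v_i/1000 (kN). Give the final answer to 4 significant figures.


v_i = sqrt(1.9240^2 + 2*9.81*1.8950) = 6.39388 m/s
F = 354.0610 * 6.39388 / 1000
F = 2.264 kN


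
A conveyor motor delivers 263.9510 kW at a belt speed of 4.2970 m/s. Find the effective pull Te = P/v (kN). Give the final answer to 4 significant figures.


Te = P / v = 263.9510 / 4.2970
Te = 61.43 kN


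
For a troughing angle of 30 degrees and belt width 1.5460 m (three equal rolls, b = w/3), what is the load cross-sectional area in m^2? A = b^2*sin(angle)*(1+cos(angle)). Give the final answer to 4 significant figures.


b = 1.5460/3 = 0.515333 m
A = 0.515333^2 * sin(30 deg) * (1 + cos(30 deg))
A = 0.2478 m^2


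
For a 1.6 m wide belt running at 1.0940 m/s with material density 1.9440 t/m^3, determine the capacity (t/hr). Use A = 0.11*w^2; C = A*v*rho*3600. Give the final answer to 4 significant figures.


A = 0.11 * 1.6^2 = 0.2816 m^2
C = 0.2816 * 1.0940 * 1.9440 * 3600
C = 2156 t/hr


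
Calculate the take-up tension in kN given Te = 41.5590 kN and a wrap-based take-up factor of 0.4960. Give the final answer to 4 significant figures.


T_tu = 41.5590 * 0.4960
T_tu = 20.61 kN


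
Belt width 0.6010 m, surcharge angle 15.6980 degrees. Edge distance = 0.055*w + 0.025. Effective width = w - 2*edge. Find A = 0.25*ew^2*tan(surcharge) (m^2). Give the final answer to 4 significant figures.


edge = 0.055*0.6010 + 0.025 = 0.058055 m
ew = 0.6010 - 2*0.058055 = 0.48489 m
A = 0.25 * 0.48489^2 * tan(15.6980 deg)
A = 0.01652 m^2


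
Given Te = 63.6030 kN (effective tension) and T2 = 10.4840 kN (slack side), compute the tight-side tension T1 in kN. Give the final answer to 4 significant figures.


T1 = Te + T2 = 63.6030 + 10.4840
T1 = 74.09 kN


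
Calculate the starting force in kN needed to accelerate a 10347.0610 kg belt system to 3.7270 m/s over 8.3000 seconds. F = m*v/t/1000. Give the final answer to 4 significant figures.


F = 10347.0610 * 3.7270 / 8.3000 / 1000
F = 4.646 kN


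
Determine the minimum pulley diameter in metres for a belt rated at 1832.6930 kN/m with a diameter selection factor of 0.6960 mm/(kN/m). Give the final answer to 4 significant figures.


D = 1832.6930 * 0.6960 / 1000
D = 1.276 m


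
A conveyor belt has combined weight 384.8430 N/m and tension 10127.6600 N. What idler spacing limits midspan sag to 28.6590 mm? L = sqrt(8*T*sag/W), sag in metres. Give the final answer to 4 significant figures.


sag = 28.6590/1000 = 0.028659 m
L = sqrt(8 * 10127.6600 * 0.028659 / 384.8430)
L = 2.456 m


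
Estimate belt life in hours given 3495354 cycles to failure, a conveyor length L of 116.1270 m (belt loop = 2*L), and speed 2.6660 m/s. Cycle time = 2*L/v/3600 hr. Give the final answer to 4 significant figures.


cycle_time = 2 * 116.1270 / 2.6660 / 3600 = 0.0241992 hr
life = 3495354 * 0.0241992 = 84580 hours


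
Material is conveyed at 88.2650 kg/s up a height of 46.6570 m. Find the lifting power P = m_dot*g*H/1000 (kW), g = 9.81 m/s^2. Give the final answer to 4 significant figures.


P = 88.2650 * 9.81 * 46.6570 / 1000
P = 40.40 kW


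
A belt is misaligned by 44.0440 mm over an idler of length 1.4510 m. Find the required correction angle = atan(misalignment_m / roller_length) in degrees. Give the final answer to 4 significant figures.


misalign_m = 44.0440 / 1000 = 0.044044 m
angle = atan(0.044044 / 1.4510)
angle = 1.739 deg


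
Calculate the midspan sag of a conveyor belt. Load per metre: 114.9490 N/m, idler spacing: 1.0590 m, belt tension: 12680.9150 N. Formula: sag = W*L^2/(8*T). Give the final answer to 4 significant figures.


sag = 114.9490 * 1.0590^2 / (8 * 12680.9150)
sag = 0.001271 m


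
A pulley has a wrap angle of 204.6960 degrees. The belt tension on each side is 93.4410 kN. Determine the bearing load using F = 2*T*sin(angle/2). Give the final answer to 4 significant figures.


F = 2 * 93.4410 * sin(204.6960/2 deg)
F = 182.6 kN


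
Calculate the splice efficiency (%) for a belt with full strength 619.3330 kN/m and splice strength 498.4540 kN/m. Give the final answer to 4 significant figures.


Eff = 498.4540 / 619.3330 * 100
Eff = 80.48 %


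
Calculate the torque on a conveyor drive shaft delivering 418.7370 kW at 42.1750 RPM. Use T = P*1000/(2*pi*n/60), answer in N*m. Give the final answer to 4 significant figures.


omega = 2*pi*42.1750/60 = 4.41656 rad/s
T = 418.7370*1000 / 4.41656
T = 94810 N*m


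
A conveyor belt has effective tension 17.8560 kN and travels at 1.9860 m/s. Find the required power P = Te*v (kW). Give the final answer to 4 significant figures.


P = Te * v = 17.8560 * 1.9860
P = 35.46 kW


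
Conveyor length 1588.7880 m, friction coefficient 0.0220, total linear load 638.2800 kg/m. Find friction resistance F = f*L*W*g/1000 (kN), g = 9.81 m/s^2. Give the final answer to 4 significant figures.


F = 0.0220 * 1588.7880 * 638.2800 * 9.81 / 1000
F = 218.9 kN


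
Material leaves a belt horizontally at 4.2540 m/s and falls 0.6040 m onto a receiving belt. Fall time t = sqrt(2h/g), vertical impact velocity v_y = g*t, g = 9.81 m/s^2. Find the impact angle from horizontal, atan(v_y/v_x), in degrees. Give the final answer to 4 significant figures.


t = sqrt(2*0.6040/9.81) = 0.350913 s
v_y = 9.81 * 0.350913 = 3.44246 m/s
angle = atan(3.44246 / 4.2540) = 38.98 deg


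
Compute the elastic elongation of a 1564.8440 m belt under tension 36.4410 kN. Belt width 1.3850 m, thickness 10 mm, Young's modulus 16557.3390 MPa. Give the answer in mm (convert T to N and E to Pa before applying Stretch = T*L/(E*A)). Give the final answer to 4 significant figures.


A = 1.3850 * 0.01 = 0.01385 m^2
Stretch = 36.4410*1000 * 1564.8440 / (16557.3390e6 * 0.01385) * 1000
Stretch = 248.7 mm


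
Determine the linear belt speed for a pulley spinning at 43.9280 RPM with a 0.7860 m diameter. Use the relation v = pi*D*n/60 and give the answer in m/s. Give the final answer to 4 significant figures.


v = pi * 0.7860 * 43.9280 / 60
v = 1.808 m/s


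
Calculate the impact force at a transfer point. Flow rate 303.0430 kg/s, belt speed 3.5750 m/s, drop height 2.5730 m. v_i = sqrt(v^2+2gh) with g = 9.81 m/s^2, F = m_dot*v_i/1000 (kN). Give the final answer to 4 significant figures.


v_i = sqrt(3.5750^2 + 2*9.81*2.5730) = 7.9538 m/s
F = 303.0430 * 7.9538 / 1000
F = 2.410 kN


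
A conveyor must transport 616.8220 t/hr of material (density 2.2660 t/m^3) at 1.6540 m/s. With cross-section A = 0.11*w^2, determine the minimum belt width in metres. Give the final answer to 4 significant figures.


A_req = 616.8220 / (1.6540 * 2.2660 * 3600) = 0.0457153 m^2
w = sqrt(0.0457153 / 0.11)
w = 0.6447 m


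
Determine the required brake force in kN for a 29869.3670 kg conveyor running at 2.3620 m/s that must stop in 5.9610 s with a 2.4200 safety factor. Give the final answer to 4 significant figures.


F = 29869.3670 * 2.3620 / 5.9610 * 2.4200 / 1000
F = 28.64 kN


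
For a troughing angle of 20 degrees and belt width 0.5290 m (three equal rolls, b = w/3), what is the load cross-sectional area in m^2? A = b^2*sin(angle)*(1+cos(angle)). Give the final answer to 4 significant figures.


b = 0.5290/3 = 0.176333 m
A = 0.176333^2 * sin(20 deg) * (1 + cos(20 deg))
A = 0.02063 m^2
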